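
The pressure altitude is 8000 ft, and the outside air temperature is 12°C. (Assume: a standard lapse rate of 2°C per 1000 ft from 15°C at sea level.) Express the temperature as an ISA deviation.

ISA temperature at 8000 ft = 15 − 2 × (8000/1000) = -1°C.
Deviation = OAT − ISA = 12 − (-1) = +13°C.

ISA+13°C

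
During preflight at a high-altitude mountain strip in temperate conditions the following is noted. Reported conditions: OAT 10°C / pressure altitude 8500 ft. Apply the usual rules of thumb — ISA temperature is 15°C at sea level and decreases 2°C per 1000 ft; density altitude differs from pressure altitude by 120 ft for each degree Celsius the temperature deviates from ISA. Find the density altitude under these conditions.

9940 ft

ISA temperature at 8500 ft = 15 − 2 × (8500/1000) = -2°C.
ISA deviation = 10 − (-2) = +12°C.
Density altitude = 8500 + 120 × (12) = 8500 + (+1440) = 9940 ft.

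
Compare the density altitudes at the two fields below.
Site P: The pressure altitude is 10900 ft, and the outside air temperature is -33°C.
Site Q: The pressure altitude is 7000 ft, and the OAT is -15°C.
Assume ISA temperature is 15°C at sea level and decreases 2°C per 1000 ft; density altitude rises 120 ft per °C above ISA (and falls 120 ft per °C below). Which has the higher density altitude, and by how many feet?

Site P by 2676 ft

Site P: ISA temp = -6.8°C, deviation -26.2°C, DA = 10900 + 120 × (-26.2) = 7756 ft.
Site Q: ISA temp = 1°C, deviation -16°C, DA = 7000 + 120 × (-16) = 5080 ft.
Site P is higher by 7756 − 5080 = 2676 ft.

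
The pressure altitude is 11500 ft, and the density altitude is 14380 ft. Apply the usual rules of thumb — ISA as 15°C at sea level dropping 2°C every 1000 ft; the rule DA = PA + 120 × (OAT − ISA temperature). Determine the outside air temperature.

16°C

Density altitude − pressure altitude = 14380 − 11500 = +2880 ft.
At 120 ft/°C that is an ISA deviation of 2880/120 = +24°C.
ISA temperature at 11500 ft = 15 − 2 × (11500/1000) = -8°C.
OAT = ISA + deviation = -8 + (+24) = 16°C.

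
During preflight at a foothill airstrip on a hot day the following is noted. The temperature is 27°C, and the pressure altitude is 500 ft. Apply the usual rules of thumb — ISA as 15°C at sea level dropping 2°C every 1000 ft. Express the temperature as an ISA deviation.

ISA temperature at 500 ft = 15 − 2 × (500/1000) = 14°C.
Deviation = OAT − ISA = 27 − 14 = +13°C.

ISA+13°C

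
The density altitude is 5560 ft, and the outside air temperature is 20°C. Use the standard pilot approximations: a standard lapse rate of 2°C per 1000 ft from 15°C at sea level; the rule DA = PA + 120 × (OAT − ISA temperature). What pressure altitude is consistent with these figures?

4000 ft

DA = PA + 120 × (OAT − (15 − 2·PA/1000)) = PA + 120·OAT − 1800 + 0.24·PA = 1.24·PA + 120·OAT − 1800.
So 1.24·PA = 5560 − 120 × 20 + 1800 = 4960.
PA = 4960 / 1.24 = 4000 ft.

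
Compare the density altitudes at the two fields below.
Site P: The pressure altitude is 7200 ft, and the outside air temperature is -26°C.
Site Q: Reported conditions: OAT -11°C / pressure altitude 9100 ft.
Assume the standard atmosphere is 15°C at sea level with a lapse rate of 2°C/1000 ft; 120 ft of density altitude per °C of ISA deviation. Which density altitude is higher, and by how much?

Site Q by 4156 ft

Site P: ISA temp = 0.6°C, deviation -26.6°C, DA = 7200 + 120 × (-26.6) = 4008 ft.
Site Q: ISA temp = -3.2°C, deviation -7.8°C, DA = 9100 + 120 × (-7.8) = 8164 ft.
Site Q is higher by 8164 − 4008 = 4156 ft.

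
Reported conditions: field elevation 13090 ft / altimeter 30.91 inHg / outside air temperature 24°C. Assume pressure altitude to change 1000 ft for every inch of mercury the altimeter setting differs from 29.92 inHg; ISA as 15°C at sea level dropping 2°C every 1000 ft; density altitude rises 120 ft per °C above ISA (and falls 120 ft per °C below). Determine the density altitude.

Pressure altitude = 13090 + (29.92 − 30.91) × 1000 = 13090 + (-990) = 12100 ft.
ISA temperature at 12100 ft = 15 − 2 × (12100/1000) = -9.2°C.
ISA deviation = 24 − (-9.2) = +33.2°C.
Density altitude = 12100 + 120 × (33.2) = 16084 ft.

16084 ft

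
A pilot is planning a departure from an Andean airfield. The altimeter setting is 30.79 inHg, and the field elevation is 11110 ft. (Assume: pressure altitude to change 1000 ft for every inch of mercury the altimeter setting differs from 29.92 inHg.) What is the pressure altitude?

10240 ft

Pressure correction = (29.92 − 30.79) × 1000 = -870 ft.
Pressure altitude = 11110 + (-870) = 10240 ft.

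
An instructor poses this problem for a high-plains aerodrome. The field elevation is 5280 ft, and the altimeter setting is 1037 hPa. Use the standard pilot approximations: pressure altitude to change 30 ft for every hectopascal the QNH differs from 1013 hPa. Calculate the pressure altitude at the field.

Pressure correction = (1013 − 1037) × 30 = -720 ft.
Pressure altitude = 5280 + (-720) = 4560 ft.

4560 ft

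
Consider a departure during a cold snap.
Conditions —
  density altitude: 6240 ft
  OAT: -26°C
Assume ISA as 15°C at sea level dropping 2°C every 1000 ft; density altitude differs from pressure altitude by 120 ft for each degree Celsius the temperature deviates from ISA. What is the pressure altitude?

DA = PA + 120 × (OAT − (15 − 2·PA/1000)) = PA + 120·OAT − 1800 + 0.24·PA = 1.24·PA + 120·OAT − 1800.
So 1.24·PA = 6240 − 120 × (-26) + 1800 = 11160.
PA = 11160 / 1.24 = 9000 ft.

9000 ft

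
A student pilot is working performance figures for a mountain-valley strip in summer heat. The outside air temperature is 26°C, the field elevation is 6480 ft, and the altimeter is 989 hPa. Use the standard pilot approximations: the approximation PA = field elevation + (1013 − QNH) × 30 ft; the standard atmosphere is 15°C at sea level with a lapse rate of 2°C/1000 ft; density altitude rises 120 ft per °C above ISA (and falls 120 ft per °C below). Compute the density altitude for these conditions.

10248 ft

Pressure altitude = 6480 + (1013 − 989) × 30 = 6480 + (+720) = 7200 ft.
ISA temperature at 7200 ft = 15 − 2 × (7200/1000) = 0.6°C.
ISA deviation = 26 − 0.6 = +25.4°C.
Density altitude = 7200 + 120 × (25.4) = 10248 ft.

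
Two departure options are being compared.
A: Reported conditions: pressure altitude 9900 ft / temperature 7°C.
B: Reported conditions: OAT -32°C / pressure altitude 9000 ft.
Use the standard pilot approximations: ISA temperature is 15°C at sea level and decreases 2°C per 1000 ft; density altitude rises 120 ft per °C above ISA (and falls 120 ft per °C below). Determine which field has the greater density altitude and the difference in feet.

A by 5796 ft

A: ISA temp = -4.8°C, deviation +11.8°C, DA = 9900 + 120 × 11.8 = 11316 ft.
B: ISA temp = -3°C, deviation -29°C, DA = 9000 + 120 × (-29) = 5520 ft.
A is higher by 11316 − 5520 = 5796 ft.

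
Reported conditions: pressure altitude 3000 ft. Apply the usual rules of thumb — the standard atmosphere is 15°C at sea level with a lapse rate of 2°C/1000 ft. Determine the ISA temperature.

9°C

ISA temperature = 15 − 2 × (3000/1000) = 15 − 6 = 9°C.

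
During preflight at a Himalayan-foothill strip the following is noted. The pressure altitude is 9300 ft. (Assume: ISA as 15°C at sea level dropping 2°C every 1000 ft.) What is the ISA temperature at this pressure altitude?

ISA temperature = 15 − 2 × (9300/1000) = 15 − 18.6 = -3.6°C.

-3.6°C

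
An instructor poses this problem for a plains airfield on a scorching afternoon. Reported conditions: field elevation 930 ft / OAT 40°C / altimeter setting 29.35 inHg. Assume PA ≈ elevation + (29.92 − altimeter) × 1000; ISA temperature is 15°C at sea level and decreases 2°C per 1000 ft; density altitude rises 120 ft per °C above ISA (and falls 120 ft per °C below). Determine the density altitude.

4860 ft

Pressure altitude = 930 + (29.92 − 29.35) × 1000 = 930 + (+570) = 1500 ft.
ISA temperature at 1500 ft = 15 − 2 × (1500/1000) = 12°C.
ISA deviation = 40 − 12 = +28°C.
Density altitude = 1500 + 120 × (28) = 4860 ft.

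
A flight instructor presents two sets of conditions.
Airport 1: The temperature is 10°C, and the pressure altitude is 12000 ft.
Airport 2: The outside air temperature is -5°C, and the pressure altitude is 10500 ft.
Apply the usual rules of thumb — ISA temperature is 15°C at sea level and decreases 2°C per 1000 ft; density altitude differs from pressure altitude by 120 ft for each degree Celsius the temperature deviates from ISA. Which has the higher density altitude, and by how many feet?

Airport 1: ISA temp = -9°C, deviation +19°C, DA = 12000 + 120 × 19 = 14280 ft.
Airport 2: ISA temp = -6°C, deviation +1°C, DA = 10500 + 120 × 1 = 10620 ft.
Airport 1 is higher by 14280 − 10620 = 3660 ft.

Airport 1 by 3660 ft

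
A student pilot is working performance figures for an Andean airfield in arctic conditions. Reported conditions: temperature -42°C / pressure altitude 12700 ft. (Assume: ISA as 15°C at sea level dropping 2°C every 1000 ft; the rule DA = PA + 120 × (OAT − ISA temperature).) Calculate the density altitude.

ISA temperature at 12700 ft = 15 − 2 × (12700/1000) = -10.4°C.
ISA deviation = -42 − (-10.4) = -31.6°C.
Density altitude = 12700 + 120 × (-31.6) = 12700 + (-3792) = 8908 ft.

8908 ft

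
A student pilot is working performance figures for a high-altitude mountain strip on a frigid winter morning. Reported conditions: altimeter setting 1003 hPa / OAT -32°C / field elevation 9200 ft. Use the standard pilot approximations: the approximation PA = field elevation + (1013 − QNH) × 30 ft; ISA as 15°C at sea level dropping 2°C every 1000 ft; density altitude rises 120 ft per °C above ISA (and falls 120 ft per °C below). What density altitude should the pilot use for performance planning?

Pressure altitude = 9200 + (1013 − 1003) × 30 = 9200 + (+300) = 9500 ft.
ISA temperature at 9500 ft = 15 − 2 × (9500/1000) = -4°C.
ISA deviation = -32 − (-4) = -28°C.
Density altitude = 9500 + 120 × (-28) = 6140 ft.

6140 ft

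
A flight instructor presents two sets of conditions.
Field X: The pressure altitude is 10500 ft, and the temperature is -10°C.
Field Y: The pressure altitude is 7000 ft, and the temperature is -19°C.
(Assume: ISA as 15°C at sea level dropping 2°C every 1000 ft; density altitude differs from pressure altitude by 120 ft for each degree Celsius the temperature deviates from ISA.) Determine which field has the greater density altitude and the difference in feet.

Field X by 5420 ft

Field X: ISA temp = -6°C, deviation -4°C, DA = 10500 + 120 × (-4) = 10020 ft.
Field Y: ISA temp = 1°C, deviation -20°C, DA = 7000 + 120 × (-20) = 4600 ft.
Field X is higher by 10020 − 4600 = 5420 ft.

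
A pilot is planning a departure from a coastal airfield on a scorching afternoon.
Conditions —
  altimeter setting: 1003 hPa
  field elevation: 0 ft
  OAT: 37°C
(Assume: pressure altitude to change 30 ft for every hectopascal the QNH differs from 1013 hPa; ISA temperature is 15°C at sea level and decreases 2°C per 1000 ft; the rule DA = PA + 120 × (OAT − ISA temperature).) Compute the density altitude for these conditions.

Pressure altitude = 0 + (1013 − 1003) × 30 = 0 + (+300) = 300 ft.
ISA temperature at 300 ft = 15 − 2 × (300/1000) = 14.4°C.
ISA deviation = 37 − 14.4 = +22.6°C.
Density altitude = 300 + 120 × (22.6) = 3012 ft.

3012 ft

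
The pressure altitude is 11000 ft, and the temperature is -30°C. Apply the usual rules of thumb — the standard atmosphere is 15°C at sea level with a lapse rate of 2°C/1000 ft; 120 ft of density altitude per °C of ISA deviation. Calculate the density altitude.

8240 ft

ISA temperature at 11000 ft = 15 − 2 × (11000/1000) = -7°C.
ISA deviation = -30 − (-7) = -23°C.
Density altitude = 11000 + 120 × (-23) = 11000 + (-2760) = 8240 ft.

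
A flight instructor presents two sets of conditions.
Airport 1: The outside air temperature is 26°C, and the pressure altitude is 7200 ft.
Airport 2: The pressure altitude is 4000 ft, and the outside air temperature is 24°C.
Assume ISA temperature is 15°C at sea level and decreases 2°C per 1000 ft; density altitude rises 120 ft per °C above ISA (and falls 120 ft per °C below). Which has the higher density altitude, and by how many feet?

Airport 1: ISA temp = 0.6°C, deviation +25.4°C, DA = 7200 + 120 × 25.4 = 10248 ft.
Airport 2: ISA temp = 7°C, deviation +17°C, DA = 4000 + 120 × 17 = 6040 ft.
Airport 1 is higher by 10248 − 6040 = 4208 ft.

Airport 1 by 4208 ft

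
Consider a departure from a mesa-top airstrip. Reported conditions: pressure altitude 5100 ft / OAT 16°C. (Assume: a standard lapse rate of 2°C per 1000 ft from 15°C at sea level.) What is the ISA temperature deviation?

ISA temperature at 5100 ft = 15 − 2 × (5100/1000) = 4.8°C.
Deviation = OAT − ISA = 16 − 4.8 = +11.2°C.

ISA+11.2°C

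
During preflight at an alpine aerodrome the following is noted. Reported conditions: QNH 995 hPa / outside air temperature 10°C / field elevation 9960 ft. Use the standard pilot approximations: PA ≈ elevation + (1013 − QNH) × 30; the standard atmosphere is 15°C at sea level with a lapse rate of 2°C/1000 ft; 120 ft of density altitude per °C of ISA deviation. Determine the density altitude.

Pressure altitude = 9960 + (1013 − 995) × 30 = 9960 + (+540) = 10500 ft.
ISA temperature at 10500 ft = 15 − 2 × (10500/1000) = -6°C.
ISA deviation = 10 − (-6) = +16°C.
Density altitude = 10500 + 120 × (16) = 12420 ft.

12420 ft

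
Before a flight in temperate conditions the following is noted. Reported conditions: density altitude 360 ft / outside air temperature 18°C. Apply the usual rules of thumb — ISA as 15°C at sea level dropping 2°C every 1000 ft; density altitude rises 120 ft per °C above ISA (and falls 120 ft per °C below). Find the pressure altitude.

DA = PA + 120 × (OAT − (15 − 2·PA/1000)) = PA + 120·OAT − 1800 + 0.24·PA = 1.24·PA + 120·OAT − 1800.
So 1.24·PA = 360 − 120 × 18 + 1800 = 0.
PA = 0 / 1.24 = 0 ft.

0 ft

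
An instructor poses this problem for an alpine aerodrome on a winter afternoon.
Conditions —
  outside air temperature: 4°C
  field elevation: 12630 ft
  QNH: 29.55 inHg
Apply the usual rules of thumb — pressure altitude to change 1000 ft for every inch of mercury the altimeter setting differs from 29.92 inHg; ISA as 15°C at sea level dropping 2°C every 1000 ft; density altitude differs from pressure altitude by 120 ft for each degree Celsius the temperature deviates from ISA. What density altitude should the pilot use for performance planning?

Pressure altitude = 12630 + (29.92 − 29.55) × 1000 = 12630 + (+370) = 13000 ft.
ISA temperature at 13000 ft = 15 − 2 × (13000/1000) = -11°C.
ISA deviation = 4 − (-11) = +15°C.
Density altitude = 13000 + 120 × (15) = 14800 ft.

14800 ft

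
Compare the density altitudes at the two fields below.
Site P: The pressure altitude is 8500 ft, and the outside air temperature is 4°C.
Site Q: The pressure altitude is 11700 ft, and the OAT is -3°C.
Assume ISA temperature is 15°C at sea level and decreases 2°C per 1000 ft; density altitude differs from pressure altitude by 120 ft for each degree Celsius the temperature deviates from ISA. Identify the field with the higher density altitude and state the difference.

Site Q by 3128 ft

Site P: ISA temp = -2°C, deviation +6°C, DA = 8500 + 120 × 6 = 9220 ft.
Site Q: ISA temp = -8.4°C, deviation +5.4°C, DA = 11700 + 120 × 5.4 = 12348 ft.
Site Q is higher by 12348 − 9220 = 3128 ft.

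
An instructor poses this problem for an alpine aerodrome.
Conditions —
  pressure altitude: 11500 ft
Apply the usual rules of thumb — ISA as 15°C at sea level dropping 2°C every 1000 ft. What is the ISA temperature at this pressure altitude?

ISA temperature = 15 − 2 × (11500/1000) = 15 − 23 = -8°C.

-8°C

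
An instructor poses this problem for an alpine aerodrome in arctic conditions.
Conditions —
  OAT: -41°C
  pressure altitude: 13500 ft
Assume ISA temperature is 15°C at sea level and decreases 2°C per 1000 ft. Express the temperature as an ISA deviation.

ISA-29°C

ISA temperature at 13500 ft = 15 − 2 × (13500/1000) = -12°C.
Deviation = OAT − ISA = -41 − (-12) = -29°C.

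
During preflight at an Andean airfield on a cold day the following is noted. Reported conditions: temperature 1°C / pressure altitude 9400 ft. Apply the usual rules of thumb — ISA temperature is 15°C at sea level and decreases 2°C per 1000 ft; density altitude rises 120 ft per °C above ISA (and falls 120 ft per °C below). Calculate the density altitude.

ISA temperature at 9400 ft = 15 − 2 × (9400/1000) = -3.8°C.
ISA deviation = 1 − (-3.8) = +4.8°C.
Density altitude = 9400 + 120 × (4.8) = 9400 + (+576) = 9976 ft.

9976 ft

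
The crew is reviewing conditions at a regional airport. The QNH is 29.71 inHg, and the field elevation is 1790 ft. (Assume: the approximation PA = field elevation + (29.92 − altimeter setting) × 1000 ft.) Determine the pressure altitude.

Pressure correction = (29.92 − 29.71) × 1000 = +210 ft.
Pressure altitude = 1790 + (+210) = 2000 ft.

2000 ft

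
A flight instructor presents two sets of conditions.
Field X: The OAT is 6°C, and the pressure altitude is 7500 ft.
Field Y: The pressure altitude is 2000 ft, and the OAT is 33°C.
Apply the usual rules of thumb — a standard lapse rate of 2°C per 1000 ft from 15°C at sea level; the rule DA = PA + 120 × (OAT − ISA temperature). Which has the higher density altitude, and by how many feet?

Field X: ISA temp = 0°C, deviation +6°C, DA = 7500 + 120 × 6 = 8220 ft.
Field Y: ISA temp = 11°C, deviation +22°C, DA = 2000 + 120 × 22 = 4640 ft.
Field X is higher by 8220 − 4640 = 3580 ft.

Field X by 3580 ft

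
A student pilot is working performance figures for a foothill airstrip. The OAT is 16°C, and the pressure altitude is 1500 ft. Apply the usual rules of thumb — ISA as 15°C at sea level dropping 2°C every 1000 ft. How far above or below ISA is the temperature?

ISA+4°C

ISA temperature at 1500 ft = 15 − 2 × (1500/1000) = 12°C.
Deviation = OAT − ISA = 16 − 12 = +4°C.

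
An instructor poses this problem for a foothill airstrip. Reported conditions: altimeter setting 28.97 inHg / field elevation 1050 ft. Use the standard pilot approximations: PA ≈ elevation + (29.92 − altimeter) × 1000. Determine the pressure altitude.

Pressure correction = (29.92 − 28.97) × 1000 = +950 ft.
Pressure altitude = 1050 + (+950) = 2000 ft.

2000 ft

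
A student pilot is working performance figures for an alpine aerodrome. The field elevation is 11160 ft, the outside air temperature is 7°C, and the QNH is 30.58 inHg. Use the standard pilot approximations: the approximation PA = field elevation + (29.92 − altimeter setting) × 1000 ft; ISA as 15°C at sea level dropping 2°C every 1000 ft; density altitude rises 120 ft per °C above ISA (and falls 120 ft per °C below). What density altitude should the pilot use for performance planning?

12060 ft

Pressure altitude = 11160 + (29.92 − 30.58) × 1000 = 11160 + (-660) = 10500 ft.
ISA temperature at 10500 ft = 15 − 2 × (10500/1000) = -6°C.
ISA deviation = 7 − (-6) = +13°C.
Density altitude = 10500 + 120 × (13) = 12060 ft.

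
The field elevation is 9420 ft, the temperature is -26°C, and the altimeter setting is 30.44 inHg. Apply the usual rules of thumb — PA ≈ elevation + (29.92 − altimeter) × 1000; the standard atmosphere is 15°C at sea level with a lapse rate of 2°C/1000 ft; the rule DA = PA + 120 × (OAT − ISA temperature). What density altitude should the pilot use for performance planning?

Pressure altitude = 9420 + (29.92 − 30.44) × 1000 = 9420 + (-520) = 8900 ft.
ISA temperature at 8900 ft = 15 − 2 × (8900/1000) = -2.8°C.
ISA deviation = -26 − (-2.8) = -23.2°C.
Density altitude = 8900 + 120 × (-23.2) = 6116 ft.

6116 ft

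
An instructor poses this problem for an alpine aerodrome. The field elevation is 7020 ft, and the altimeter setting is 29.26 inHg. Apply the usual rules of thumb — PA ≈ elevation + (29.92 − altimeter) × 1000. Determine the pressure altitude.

Pressure correction = (29.92 − 29.26) × 1000 = +660 ft.
Pressure altitude = 7020 + (+660) = 7680 ft.

7680 ft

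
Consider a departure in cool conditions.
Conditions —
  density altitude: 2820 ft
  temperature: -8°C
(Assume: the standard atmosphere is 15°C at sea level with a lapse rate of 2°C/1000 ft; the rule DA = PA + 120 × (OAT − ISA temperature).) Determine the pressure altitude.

4500 ft

DA = PA + 120 × (OAT − (15 − 2·PA/1000)) = PA + 120·OAT − 1800 + 0.24·PA = 1.24·PA + 120·OAT − 1800.
So 1.24·PA = 2820 − 120 × (-8) + 1800 = 5580.
PA = 5580 / 1.24 = 4500 ft.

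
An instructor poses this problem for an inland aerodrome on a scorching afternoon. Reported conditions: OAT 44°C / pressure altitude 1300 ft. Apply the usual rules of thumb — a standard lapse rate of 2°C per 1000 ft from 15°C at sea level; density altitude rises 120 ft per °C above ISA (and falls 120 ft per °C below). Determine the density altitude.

ISA temperature at 1300 ft = 15 − 2 × (1300/1000) = 12.4°C.
ISA deviation = 44 − 12.4 = +31.6°C.
Density altitude = 1300 + 120 × (31.6) = 1300 + (+3792) = 5092 ft.

5092 ft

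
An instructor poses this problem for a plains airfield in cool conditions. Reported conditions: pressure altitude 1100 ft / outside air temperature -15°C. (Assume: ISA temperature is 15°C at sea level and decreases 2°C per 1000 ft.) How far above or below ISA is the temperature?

ISA temperature at 1100 ft = 15 − 2 × (1100/1000) = 12.8°C.
Deviation = OAT − ISA = -15 − 12.8 = -27.8°C.

ISA-27.8°C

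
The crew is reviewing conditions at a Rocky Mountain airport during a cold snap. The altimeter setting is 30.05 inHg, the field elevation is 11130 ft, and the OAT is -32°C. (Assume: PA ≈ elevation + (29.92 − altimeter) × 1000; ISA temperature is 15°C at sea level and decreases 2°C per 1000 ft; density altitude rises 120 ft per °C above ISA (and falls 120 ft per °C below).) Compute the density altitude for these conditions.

Pressure altitude = 11130 + (29.92 − 30.05) × 1000 = 11130 + (-130) = 11000 ft.
ISA temperature at 11000 ft = 15 − 2 × (11000/1000) = -7°C.
ISA deviation = -32 − (-7) = -25°C.
Density altitude = 11000 + 120 × (-25) = 8000 ft.

8000 ft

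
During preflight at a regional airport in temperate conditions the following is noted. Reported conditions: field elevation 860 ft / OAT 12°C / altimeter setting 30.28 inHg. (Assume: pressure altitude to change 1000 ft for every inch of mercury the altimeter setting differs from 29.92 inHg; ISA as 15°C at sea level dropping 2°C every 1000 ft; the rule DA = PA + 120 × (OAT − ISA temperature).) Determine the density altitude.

Pressure altitude = 860 + (29.92 − 30.28) × 1000 = 860 + (-360) = 500 ft.
ISA temperature at 500 ft = 15 − 2 × (500/1000) = 14°C.
ISA deviation = 12 − 14 = -2°C.
Density altitude = 500 + 120 × (-2) = 260 ft.

260 ft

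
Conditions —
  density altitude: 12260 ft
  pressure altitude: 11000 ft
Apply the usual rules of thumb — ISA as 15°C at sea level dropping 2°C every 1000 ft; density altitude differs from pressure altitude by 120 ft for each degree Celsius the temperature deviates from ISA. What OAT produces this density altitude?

3.5°C

Density altitude − pressure altitude = 12260 − 11000 = +1260 ft.
At 120 ft/°C that is an ISA deviation of 1260/120 = +10.5°C.
ISA temperature at 11000 ft = 15 − 2 × (11000/1000) = -7°C.
OAT = ISA + deviation = -7 + (+10.5) = 3.5°C.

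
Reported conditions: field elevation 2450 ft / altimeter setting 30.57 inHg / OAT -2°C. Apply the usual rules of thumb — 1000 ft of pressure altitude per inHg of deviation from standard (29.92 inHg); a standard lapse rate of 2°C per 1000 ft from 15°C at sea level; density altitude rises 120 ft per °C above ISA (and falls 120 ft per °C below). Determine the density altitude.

Pressure altitude = 2450 + (29.92 − 30.57) × 1000 = 2450 + (-650) = 1800 ft.
ISA temperature at 1800 ft = 15 − 2 × (1800/1000) = 11.4°C.
ISA deviation = -2 − 11.4 = -13.4°C.
Density altitude = 1800 + 120 × (-13.4) = 192 ft.

192 ft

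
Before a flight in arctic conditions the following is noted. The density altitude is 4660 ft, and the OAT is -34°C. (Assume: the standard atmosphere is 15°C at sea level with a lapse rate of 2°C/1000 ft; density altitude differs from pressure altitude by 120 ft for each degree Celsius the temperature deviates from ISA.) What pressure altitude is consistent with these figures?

DA = PA + 120 × (OAT − (15 − 2·PA/1000)) = PA + 120·OAT − 1800 + 0.24·PA = 1.24·PA + 120·OAT − 1800.
So 1.24·PA = 4660 − 120 × (-34) + 1800 = 10540.
PA = 10540 / 1.24 = 8500 ft.

8500 ft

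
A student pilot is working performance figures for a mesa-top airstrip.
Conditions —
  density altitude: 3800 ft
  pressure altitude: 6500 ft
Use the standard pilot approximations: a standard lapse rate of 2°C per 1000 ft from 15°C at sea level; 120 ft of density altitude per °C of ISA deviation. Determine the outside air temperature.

-20.5°C

Density altitude − pressure altitude = 3800 − 6500 = -2700 ft.
At 120 ft/°C that is an ISA deviation of -2700/120 = -22.5°C.
ISA temperature at 6500 ft = 15 − 2 × (6500/1000) = 2°C.
OAT = ISA + deviation = 2 + (-22.5) = -20.5°C.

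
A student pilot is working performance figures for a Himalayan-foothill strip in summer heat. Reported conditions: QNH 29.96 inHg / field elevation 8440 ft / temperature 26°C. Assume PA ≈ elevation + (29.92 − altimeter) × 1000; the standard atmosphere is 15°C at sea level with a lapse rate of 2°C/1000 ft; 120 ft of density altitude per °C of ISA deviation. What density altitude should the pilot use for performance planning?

11736 ft

Pressure altitude = 8440 + (29.92 − 29.96) × 1000 = 8440 + (-40) = 8400 ft.
ISA temperature at 8400 ft = 15 − 2 × (8400/1000) = -1.8°C.
ISA deviation = 26 − (-1.8) = +27.8°C.
Density altitude = 8400 + 120 × (27.8) = 11736 ft.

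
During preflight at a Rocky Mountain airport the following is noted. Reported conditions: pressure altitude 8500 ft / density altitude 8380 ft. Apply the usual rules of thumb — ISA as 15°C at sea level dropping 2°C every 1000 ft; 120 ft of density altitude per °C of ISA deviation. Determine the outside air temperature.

Density altitude − pressure altitude = 8380 − 8500 = -120 ft.
At 120 ft/°C that is an ISA deviation of -120/120 = -1°C.
ISA temperature at 8500 ft = 15 − 2 × (8500/1000) = -2°C.
OAT = ISA + deviation = -2 + (-1) = -3°C.

-3°C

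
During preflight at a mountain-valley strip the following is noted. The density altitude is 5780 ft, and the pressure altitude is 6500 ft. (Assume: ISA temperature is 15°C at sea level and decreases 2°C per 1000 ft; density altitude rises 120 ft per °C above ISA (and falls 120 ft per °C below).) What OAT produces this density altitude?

Density altitude − pressure altitude = 5780 − 6500 = -720 ft.
At 120 ft/°C that is an ISA deviation of -720/120 = -6°C.
ISA temperature at 6500 ft = 15 − 2 × (6500/1000) = 2°C.
OAT = ISA + deviation = 2 + (-6) = -4°C.

-4°C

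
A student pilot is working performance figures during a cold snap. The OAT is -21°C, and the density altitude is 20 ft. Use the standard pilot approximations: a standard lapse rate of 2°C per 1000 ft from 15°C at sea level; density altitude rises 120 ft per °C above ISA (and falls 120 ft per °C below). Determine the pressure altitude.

3500 ft

DA = PA + 120 × (OAT − (15 − 2·PA/1000)) = PA + 120·OAT − 1800 + 0.24·PA = 1.24·PA + 120·OAT − 1800.
So 1.24·PA = 20 − 120 × (-21) + 1800 = 4340.
PA = 4340 / 1.24 = 3500 ft.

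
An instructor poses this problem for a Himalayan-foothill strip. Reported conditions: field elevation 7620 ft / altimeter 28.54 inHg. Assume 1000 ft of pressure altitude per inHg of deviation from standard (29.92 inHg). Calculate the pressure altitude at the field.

9000 ft

Pressure correction = (29.92 − 28.54) × 1000 = +1380 ft.
Pressure altitude = 7620 + (+1380) = 9000 ft.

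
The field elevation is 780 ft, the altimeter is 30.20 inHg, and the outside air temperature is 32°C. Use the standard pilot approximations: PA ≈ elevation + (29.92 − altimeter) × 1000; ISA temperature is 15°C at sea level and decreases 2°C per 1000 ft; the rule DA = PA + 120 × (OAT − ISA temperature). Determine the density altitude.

2660 ft

Pressure altitude = 780 + (29.92 − 30.20) × 1000 = 780 + (-280) = 500 ft.
ISA temperature at 500 ft = 15 − 2 × (500/1000) = 14°C.
ISA deviation = 32 − 14 = +18°C.
Density altitude = 500 + 120 × (18) = 2660 ft.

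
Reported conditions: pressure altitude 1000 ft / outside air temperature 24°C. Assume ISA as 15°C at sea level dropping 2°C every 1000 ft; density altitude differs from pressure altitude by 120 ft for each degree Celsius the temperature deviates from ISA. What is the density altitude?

ISA temperature at 1000 ft = 15 − 2 × (1000/1000) = 13°C.
ISA deviation = 24 − 13 = +11°C.
Density altitude = 1000 + 120 × (11) = 1000 + (+1320) = 2320 ft.

2320 ft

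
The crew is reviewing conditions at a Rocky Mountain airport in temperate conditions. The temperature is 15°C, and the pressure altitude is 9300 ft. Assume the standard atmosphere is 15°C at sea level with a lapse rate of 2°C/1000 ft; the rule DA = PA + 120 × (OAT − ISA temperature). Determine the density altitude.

11532 ft

ISA temperature at 9300 ft = 15 − 2 × (9300/1000) = -3.6°C.
ISA deviation = 15 − (-3.6) = +18.6°C.
Density altitude = 9300 + 120 × (18.6) = 9300 + (+2232) = 11532 ft.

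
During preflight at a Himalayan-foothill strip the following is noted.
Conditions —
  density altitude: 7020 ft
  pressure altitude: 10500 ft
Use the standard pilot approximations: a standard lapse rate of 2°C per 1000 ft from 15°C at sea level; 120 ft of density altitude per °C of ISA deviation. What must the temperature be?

Density altitude − pressure altitude = 7020 − 10500 = -3480 ft.
At 120 ft/°C that is an ISA deviation of -3480/120 = -29°C.
ISA temperature at 10500 ft = 15 − 2 × (10500/1000) = -6°C.
OAT = ISA + deviation = -6 + (-29) = -35°C.

-35°C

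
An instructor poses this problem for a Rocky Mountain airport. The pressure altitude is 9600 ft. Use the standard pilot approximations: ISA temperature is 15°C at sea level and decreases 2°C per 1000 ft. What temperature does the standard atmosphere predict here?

ISA temperature = 15 − 2 × (9600/1000) = 15 − 19.2 = -4.2°C.

-4.2°C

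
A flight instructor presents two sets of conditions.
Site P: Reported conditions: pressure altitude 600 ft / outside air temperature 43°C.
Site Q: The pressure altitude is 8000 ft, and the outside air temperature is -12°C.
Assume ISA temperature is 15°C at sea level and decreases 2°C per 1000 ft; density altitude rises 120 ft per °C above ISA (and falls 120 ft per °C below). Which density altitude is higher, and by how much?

Site P: ISA temp = 13.8°C, deviation +29.2°C, DA = 600 + 120 × 29.2 = 4104 ft.
Site Q: ISA temp = -1°C, deviation -11°C, DA = 8000 + 120 × (-11) = 6680 ft.
Site Q is higher by 6680 − 4104 = 2576 ft.

Site Q by 2576 ft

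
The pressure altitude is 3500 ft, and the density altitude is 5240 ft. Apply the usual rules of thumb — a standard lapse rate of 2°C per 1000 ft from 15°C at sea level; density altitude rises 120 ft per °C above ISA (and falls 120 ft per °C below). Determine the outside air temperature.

Density altitude − pressure altitude = 5240 − 3500 = +1740 ft.
At 120 ft/°C that is an ISA deviation of 1740/120 = +14.5°C.
ISA temperature at 3500 ft = 15 − 2 × (3500/1000) = 8°C.
OAT = ISA + deviation = 8 + (+14.5) = 22.5°C.

22.5°C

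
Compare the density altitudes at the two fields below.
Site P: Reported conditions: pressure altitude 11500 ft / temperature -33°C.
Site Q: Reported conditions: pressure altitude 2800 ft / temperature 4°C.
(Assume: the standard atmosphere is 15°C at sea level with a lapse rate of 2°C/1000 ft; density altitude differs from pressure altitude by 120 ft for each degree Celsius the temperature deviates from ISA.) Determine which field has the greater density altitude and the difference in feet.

Site P by 6348 ft

Site P: ISA temp = -8°C, deviation -25°C, DA = 11500 + 120 × (-25) = 8500 ft.
Site Q: ISA temp = 9.4°C, deviation -5.4°C, DA = 2800 + 120 × (-5.4) = 2152 ft.
Site P is higher by 8500 − 2152 = 6348 ft.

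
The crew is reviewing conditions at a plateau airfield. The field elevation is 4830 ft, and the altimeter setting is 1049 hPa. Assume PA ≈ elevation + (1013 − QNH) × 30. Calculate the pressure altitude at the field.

3750 ft

Pressure correction = (1013 − 1049) × 30 = -1080 ft.
Pressure altitude = 4830 + (-1080) = 3750 ft.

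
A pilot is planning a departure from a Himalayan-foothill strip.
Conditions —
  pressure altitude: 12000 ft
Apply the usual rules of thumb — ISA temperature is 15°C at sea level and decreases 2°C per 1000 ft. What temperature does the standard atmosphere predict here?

-9°C

ISA temperature = 15 − 2 × (12000/1000) = 15 − 24 = -9°C.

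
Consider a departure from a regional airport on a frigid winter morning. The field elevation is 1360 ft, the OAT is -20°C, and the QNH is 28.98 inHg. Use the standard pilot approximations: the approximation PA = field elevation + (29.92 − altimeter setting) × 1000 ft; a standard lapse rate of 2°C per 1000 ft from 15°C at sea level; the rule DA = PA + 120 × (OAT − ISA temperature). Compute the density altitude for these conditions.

Pressure altitude = 1360 + (29.92 − 28.98) × 1000 = 1360 + (+940) = 2300 ft.
ISA temperature at 2300 ft = 15 − 2 × (2300/1000) = 10.4°C.
ISA deviation = -20 − 10.4 = -30.4°C.
Density altitude = 2300 + 120 × (-30.4) = -1348 ft.

-1348 ft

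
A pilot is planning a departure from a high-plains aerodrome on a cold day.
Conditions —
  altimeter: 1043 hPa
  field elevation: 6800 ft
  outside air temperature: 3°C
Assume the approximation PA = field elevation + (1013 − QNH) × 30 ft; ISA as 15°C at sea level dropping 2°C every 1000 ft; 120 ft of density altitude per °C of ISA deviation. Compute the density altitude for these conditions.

5876 ft

Pressure altitude = 6800 + (1013 − 1043) × 30 = 6800 + (-900) = 5900 ft.
ISA temperature at 5900 ft = 15 − 2 × (5900/1000) = 3.2°C.
ISA deviation = 3 − 3.2 = -0.2°C.
Density altitude = 5900 + 120 × (-0.2) = 5876 ft.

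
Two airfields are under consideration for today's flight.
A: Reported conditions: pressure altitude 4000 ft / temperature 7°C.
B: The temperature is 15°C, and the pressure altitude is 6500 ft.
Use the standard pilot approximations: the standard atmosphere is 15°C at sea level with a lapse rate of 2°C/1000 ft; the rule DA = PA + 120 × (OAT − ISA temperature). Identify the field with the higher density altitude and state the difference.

A: ISA temp = 7°C, deviation 0°C, DA = 4000 + 120 × 0 = 4000 ft.
B: ISA temp = 2°C, deviation +13°C, DA = 6500 + 120 × 13 = 8060 ft.
B is higher by 8060 − 4000 = 4060 ft.

B by 4060 ft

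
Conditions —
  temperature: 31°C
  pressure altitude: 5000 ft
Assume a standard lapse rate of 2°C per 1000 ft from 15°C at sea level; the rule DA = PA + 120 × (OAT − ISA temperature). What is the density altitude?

8120 ft

ISA temperature at 5000 ft = 15 − 2 × (5000/1000) = 5°C.
ISA deviation = 31 − 5 = +26°C.
Density altitude = 5000 + 120 × (26) = 5000 + (+3120) = 8120 ft.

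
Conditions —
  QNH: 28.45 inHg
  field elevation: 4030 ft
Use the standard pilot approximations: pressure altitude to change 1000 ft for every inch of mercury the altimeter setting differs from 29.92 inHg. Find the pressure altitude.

Pressure correction = (29.92 − 28.45) × 1000 = +1470 ft.
Pressure altitude = 4030 + (+1470) = 5500 ft.

5500 ft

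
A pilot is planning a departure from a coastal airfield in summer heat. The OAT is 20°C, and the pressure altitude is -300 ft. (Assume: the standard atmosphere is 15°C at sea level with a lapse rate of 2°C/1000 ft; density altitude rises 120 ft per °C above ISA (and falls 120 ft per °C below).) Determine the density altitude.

228 ft

ISA temperature at -300 ft = 15 − 2 × (-300/1000) = 15.6°C.
ISA deviation = 20 − 15.6 = +4.4°C.
Density altitude = -300 + 120 × (4.4) = -300 + (+528) = 228 ft.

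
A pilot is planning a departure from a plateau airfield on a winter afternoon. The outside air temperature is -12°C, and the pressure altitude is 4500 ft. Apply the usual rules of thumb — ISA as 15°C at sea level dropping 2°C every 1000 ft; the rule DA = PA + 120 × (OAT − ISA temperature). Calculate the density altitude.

ISA temperature at 4500 ft = 15 − 2 × (4500/1000) = 6°C.
ISA deviation = -12 − 6 = -18°C.
Density altitude = 4500 + 120 × (-18) = 4500 + (-2160) = 2340 ft.

2340 ft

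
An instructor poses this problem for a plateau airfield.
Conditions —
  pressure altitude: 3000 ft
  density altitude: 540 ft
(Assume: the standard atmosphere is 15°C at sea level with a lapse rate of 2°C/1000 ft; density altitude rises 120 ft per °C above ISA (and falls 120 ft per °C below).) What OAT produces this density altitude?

Density altitude − pressure altitude = 540 − 3000 = -2460 ft.
At 120 ft/°C that is an ISA deviation of -2460/120 = -20.5°C.
ISA temperature at 3000 ft = 15 − 2 × (3000/1000) = 9°C.
OAT = ISA + deviation = 9 + (-20.5) = -11.5°C.

-11.5°C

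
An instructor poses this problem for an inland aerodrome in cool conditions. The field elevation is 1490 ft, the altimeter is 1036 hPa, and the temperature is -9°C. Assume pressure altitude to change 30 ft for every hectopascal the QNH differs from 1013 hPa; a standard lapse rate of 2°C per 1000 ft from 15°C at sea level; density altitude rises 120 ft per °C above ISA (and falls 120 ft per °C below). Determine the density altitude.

Pressure altitude = 1490 + (1013 − 1036) × 30 = 1490 + (-690) = 800 ft.
ISA temperature at 800 ft = 15 − 2 × (800/1000) = 13.4°C.
ISA deviation = -9 − 13.4 = -22.4°C.
Density altitude = 800 + 120 × (-22.4) = -1888 ft.

-1888 ft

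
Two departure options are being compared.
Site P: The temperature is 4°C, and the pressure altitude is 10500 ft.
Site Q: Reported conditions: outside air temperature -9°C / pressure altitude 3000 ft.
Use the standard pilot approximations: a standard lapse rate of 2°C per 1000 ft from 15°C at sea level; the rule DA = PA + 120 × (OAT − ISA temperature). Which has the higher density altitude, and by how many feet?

Site P: ISA temp = -6°C, deviation +10°C, DA = 10500 + 120 × 10 = 11700 ft.
Site Q: ISA temp = 9°C, deviation -18°C, DA = 3000 + 120 × (-18) = 840 ft.
Site P is higher by 11700 − 840 = 10860 ft.

Site P by 10860 ft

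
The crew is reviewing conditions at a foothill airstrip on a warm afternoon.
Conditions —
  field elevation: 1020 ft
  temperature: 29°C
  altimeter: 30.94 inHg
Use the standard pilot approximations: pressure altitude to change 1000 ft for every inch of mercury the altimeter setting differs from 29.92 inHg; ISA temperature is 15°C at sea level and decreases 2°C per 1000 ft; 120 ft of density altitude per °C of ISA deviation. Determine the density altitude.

1680 ft

Pressure altitude = 1020 + (29.92 − 30.94) × 1000 = 1020 + (-1020) = 0 ft.
ISA temperature at 0 ft = 15 − 2 × (0/1000) = 15°C.
ISA deviation = 29 − 15 = +14°C.
Density altitude = 0 + 120 × (14) = 1680 ft.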